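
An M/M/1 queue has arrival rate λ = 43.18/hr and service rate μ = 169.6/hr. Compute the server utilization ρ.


ρ = λ/μ = 43.18/169.6 = 0.2546

Final: 0.2546


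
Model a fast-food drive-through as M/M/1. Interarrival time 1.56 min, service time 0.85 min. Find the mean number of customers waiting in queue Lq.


λ = 60/1.56 = 38.4615 /hr
μ = 60/0.85 = 70.5882 /hr
ρ = λ/μ = 38.4615/70.5882 = 0.5449
Lq = ρ²/(1−ρ) = 0.2969/0.4551 = 0.6523

Final: 0.6523


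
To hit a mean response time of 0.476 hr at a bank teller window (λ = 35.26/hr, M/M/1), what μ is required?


W = 1/(μ−λ) ⇒ μ − λ = 1/W = 1/0.476 = 2.1008
μ = λ + 1/W = 35.26 + 2.1008 = 37.3608 per hr

Final: 37.3608 /hr


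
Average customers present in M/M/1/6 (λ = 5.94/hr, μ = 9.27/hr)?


ρ = 5.94/9.27 = 0.6408
L = ρ[1 − (K+1)ρ^K + Kρ^(K+1)] / [(1−ρ)(1−ρ^(K+1))]
Numerator: 0.6408·(1 − 7·0.069221 + 6·0.044355) = 0.500820
Denominator: (0.3592)·(0.955645) = 0.343290
L = 0.500820/0.343290 = 1.4589

Final: 1.4589


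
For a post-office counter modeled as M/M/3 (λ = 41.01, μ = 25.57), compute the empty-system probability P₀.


a = λ/μ = 41.01/25.57 = 1.6038; ρ = a/c = 0.5346
Σ_{k=0}^{2} a^k/k! (terms k=0..2) = 1.00000 + 1.60383 + 1.28614 = 3.88997
Tail: a^3/(3!(1−ρ)) = 4.12551/(6·0.4654) = 1.47744
P₀ = 1/(3.88997 + 1.47744) = 1/5.36741 = 0.186310

Final: 0.186310


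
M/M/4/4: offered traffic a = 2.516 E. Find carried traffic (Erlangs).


B(4,2.516) = 0.151715 (Erlang-B)
Carried load = a(1 − B) = 2.516·(1 − 0.151715) = 2.516·0.848285 = 2.1343 E

Final: 2.1343 Erlangs


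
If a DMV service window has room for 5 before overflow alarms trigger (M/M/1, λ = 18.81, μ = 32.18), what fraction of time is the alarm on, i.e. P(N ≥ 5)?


ρ = 18.81/32.18 = 0.5845
P(N ≥ n) = ρ^n = 0.5845^5 = 0.068236

Final: 0.068236


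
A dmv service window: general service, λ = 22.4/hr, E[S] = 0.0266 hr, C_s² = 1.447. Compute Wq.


ρ = λ·E[S] = 22.4·0.0266 = 0.5958
E[S²] = E[S]²(1+C_s²) = 0.0266²·(1+1.447) = 0.001731
Wq = λ·E[S²]/(2(1−ρ)) = 22.4·0.001731/(2·0.4042) = 0.04798 hr

Final: 0.04798 hr


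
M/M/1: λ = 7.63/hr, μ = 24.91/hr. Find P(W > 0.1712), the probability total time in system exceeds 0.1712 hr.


W ~ Exponential(μ−λ) for M/M/1.
μ − λ = 24.91 − 7.63 = 17.2800
P(W > t) = e^{−(μ−λ)t} = e^{−2.9583} = 0.051905

Final: 0.051905


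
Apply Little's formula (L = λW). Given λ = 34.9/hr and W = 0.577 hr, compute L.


L = λW = 34.9·0.577 = 20.1373

Final: 20.1373


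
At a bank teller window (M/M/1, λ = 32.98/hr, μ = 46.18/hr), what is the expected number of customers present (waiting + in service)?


ρ = λ/μ = 32.98/46.18 = 0.7142
L = ρ/(1−ρ) = 0.7142/(1 − 0.7142) = 0.7142/0.2858 = 2.4985

Final: 2.4985


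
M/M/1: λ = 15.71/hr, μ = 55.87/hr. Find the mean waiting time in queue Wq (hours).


ρ = 15.71/55.87 = 0.2812
Wq = ρ/(μ−λ) = 0.2812/(55.87 − 15.71) = 0.2812/40.16 = 0.007002 hr

Final: 0.007002 hr


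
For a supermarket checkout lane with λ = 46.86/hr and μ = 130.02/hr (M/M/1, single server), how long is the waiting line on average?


ρ = 46.86/130.02 = 0.3604
Lq = ρ²/(1−ρ) = 0.1299/0.6396 = 0.2031

Final: 0.2031


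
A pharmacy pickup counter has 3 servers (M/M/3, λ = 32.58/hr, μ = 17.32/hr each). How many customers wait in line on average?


a = λ/μ = 1.8811; ρ = a/3 = 0.6270
P₀ = 0.131156
Lq = P₀·a^c·ρ / (c!·(1−ρ)²) = 0.131156·6.65594·0.6270/(6·0.13911)
= 0.65578

Final: 0.65578


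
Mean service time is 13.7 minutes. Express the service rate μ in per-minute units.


μ = 1/(service time) in consistent units.
1 minute = 1 min, so μ = 1/13.7 = 0.07299 per minute

Final: 0.07299 /min


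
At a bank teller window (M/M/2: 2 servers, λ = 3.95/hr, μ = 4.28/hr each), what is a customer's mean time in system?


a = 0.9229; ρ = 0.4614; P₀ = 0.368505
Lq = P₀·a^c·ρ/(c!(1−ρ)²) = 0.24968
Wq = Lq/λ = 0.24968/3.95 = 0.06321 hr
W = Wq + 1/μ = 0.06321 + 0.23364 = 0.29686 hr

Final: 0.29686 hr


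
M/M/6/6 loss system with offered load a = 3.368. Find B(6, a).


B(c,a) = (a^c/c!) / Σ_{k=0}^{c} a^k/k!
a^6/6! = 2.027216
Σ terms (k=0..6): 1.00000 + 3.36800 + 5.67171 + 6.36744 + 5.36139 + 3.61143 + 2.02722 = 27.407186
B = 2.027216/27.407186 = 0.073967

Final: 0.073967


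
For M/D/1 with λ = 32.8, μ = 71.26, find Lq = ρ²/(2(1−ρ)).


ρ = 32.8/71.26 = 0.4603
M/D/1: Lq = ρ²/(2(1−ρ)) = 0.2119/(2·0.5397) = 0.19627

Final: 0.19627


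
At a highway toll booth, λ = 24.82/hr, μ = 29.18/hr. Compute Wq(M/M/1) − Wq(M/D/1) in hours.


ρ = 24.82/29.18 = 0.8506
Wq(M/M/1) = ρ/(μ−λ) = 0.8506/4.36 = 0.19509 hr
Wq(M/D/1) = ρ/(2(μ−λ)) = 0.09754 hr
Savings = 0.19509 − 0.09754 = 0.09754 hr

Final: 0.09754 hr


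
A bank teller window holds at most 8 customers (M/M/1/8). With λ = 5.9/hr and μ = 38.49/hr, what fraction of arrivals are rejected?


ρ = λ/μ = 5.9/38.49 = 0.1533
P_K = (1−ρ)ρ^K/(1−ρ^(K+1)) = (0.8467·0.0000003048)/(1 − 0.00000004672)
= 0.0000002581/1.000000 = 0.0000002581

Final: 0.0000002581


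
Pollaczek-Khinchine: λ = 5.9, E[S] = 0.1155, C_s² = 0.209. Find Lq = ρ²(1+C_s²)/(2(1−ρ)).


ρ = λ·E[S] = 5.9·0.1155 = 0.6815
Lq = ρ²(1+C_s²)/(2(1−ρ)) = 0.4644·(1+0.209)/(2·0.3185)
= 0.4644·1.2090/0.6371 = 0.88122

Final: 0.88122


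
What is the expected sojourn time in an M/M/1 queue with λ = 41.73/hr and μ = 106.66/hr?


W = 1/(μ−λ) = 1/(106.66 − 41.73) = 1/64.93 = 0.01540 hr

Final: 0.01540 hr


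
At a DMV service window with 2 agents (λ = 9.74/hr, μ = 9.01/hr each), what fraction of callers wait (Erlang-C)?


a = λ/μ = 1.0810; ρ = a/2 = 0.5405
P₀ = 0.298271 (from M/M/c formula)
C(c,a) = [a^c/(c!(1−ρ))]·P₀ = [1.16861/(2·0.4595)]·0.298271
= 1.27164·0.298271 = 0.379292

Final: 0.379292


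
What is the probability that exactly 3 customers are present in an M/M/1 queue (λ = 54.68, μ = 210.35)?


ρ = 54.68/210.35 = 0.2599
P_n = (1−ρ)·ρ^n = (1 − 0.2599)·0.2599^3 = 0.7401·0.017565 = 0.012999

Final: 0.012999


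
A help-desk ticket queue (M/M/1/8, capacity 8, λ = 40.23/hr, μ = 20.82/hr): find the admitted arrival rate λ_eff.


ρ = 1.9323; P_K = (1−ρ)ρ^8/(1−ρ^9) = 0.483764
λ_eff = λ(1 − P_K) = 40.23·(1 − 0.483764) = 40.23·0.516236 = 20.7682 /hr

Final: 20.7682 /hr


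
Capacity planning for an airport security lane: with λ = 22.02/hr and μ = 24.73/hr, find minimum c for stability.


Stability requires cμ > λ ⇔ c > λ/μ.
λ/μ = 22.02/24.73 = 0.8904
Minimum integer c = ⌊0.8904⌋ + 1 = 1
Check: 1·24.73 = 24.73 > 22.02, while 0·24.73 = 0.00 ≤ 22.02

Final: 1 servers


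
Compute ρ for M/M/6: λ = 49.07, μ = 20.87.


ρ = λ/(cμ) = 49.07/(6·20.87) = 49.07/125.22 = 0.3919

Final: 0.3919


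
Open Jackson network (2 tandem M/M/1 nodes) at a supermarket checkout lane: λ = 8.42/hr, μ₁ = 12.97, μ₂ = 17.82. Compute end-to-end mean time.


Each node sees arrival rate λ = 8.42/hr (tandem ⇒ throughput preserved).
W₁ = 1/(μ₁−λ) = 1/(12.97−8.42) = 0.21978 hr
W₂ = 1/(μ₂−λ) = 1/(17.82−8.42) = 0.10638 hr
W_total = W₁ + W₂ = 0.21978 + 0.10638 = 0.32616 hr

Final: 0.32616 hr


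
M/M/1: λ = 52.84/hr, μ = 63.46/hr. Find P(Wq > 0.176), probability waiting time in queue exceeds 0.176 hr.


ρ = 52.84/63.46 = 0.8327
P(Wq > t) = ρ·e^{−(μ−λ)t} = 0.8327·e^{−1.8691}
= 0.8327·0.154259 = 0.128444

Final: 0.128444


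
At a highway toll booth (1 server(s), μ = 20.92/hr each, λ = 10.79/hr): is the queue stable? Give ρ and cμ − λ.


Total capacity cμ = 1·20.92 = 20.92/hr
ρ = λ/(cμ) = 10.79/20.92 = 0.5158
Stable ⇔ ρ < 1: YES
Spare capacity = cμ − λ = 20.92 − 10.79 = 10.13/hr

Final: ρ = 0.5158; stable; margin = 10.13/hr


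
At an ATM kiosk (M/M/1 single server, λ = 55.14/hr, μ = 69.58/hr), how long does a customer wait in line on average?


ρ = 55.14/69.58 = 0.7925
Wq = ρ/(μ−λ) = 0.7925/(69.58 − 55.14) = 0.7925/14.44 = 0.05488 hr

Final: 0.05488 hr


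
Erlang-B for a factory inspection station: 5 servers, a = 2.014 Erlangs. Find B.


B(c,a) = (a^c/c!) / Σ_{k=0}^{c} a^k/k!
a^5/5! = 0.276132
Σ terms (k=0..5): 1.00000 + 2.01400 + 2.02810 + 1.36153 + 0.68553 + 0.27613 = 7.365290
B = 0.276132/7.365290 = 0.037491

Final: 0.037491


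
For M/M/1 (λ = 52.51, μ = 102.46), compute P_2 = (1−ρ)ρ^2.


ρ = 52.51/102.46 = 0.5125
P_n = (1−ρ)·ρ^n = (1 − 0.5125)·0.5125^2 = 0.4875·0.262649 = 0.128043

Final: 0.128043


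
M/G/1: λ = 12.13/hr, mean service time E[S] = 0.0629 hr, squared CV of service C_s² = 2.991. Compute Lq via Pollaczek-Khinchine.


ρ = λ·E[S] = 12.13·0.0629 = 0.7630
Lq = ρ²(1+C_s²)/(2(1−ρ)) = 0.5821·(1+2.991)/(2·0.2370)
= 0.5821·3.9910/0.4740 = 4.90099

Final: 4.90099


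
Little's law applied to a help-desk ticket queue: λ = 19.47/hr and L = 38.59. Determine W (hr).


W = L/λ = 38.59/19.47 = 1.9820 hr

Final: 1.9820 hr


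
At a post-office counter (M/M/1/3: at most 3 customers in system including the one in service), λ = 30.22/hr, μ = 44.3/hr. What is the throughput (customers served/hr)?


ρ = 0.6822; P_K = (1−ρ)ρ^3/(1−ρ^4) = 0.128784
λ_eff = λ(1 − P_K) = 30.22·(1 − 0.128784) = 30.22·0.871216 = 26.3282 /hr

Final: 26.3282 /hr


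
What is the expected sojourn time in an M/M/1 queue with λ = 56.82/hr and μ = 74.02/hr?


W = 1/(μ−λ) = 1/(74.02 − 56.82) = 1/17.20 = 0.05814 hr

Final: 0.05814 hr


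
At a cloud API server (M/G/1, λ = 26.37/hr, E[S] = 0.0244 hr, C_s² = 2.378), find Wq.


ρ = λ·E[S] = 26.37·0.0244 = 0.6434
E[S²] = E[S]²(1+C_s²) = 0.0244²·(1+2.378) = 0.002011
Wq = λ·E[S²]/(2(1−ρ)) = 26.37·0.002011/(2·0.3566) = 0.07437 hr

Final: 0.07437 hr


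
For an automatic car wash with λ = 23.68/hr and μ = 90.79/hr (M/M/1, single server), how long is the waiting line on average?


ρ = 23.68/90.79 = 0.2608
Lq = ρ²/(1−ρ) = 0.06803/0.7392 = 0.09203

Final: 0.09203


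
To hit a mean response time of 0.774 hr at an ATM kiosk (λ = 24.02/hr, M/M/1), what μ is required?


W = 1/(μ−λ) ⇒ μ − λ = 1/W = 1/0.774 = 1.2920
μ = λ + 1/W = 24.02 + 1.2920 = 25.3120 per hr

Final: 25.3120 /hr


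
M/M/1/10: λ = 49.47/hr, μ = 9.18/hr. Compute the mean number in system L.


ρ = 49.47/9.18 = 5.3889
L = ρ[1 − (K+1)ρ^K + Kρ^(K+1)] / [(1−ρ)(1−ρ^(K+1))]
Numerator: 5.3889·(1 − 11·20653434.973332 + 10·111299066.245180) = 4773493291.015481
Denominator: (-4.3889)·(-111299065.245180) = 488479230.798288
L = 4773493291.015481/488479230.798288 = 9.7722

Final: 9.7722


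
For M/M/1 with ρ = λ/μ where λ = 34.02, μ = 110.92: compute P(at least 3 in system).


ρ = 34.02/110.92 = 0.3067
P(N ≥ n) = ρ^n = 0.3067^3 = 0.028852

Final: 0.028852


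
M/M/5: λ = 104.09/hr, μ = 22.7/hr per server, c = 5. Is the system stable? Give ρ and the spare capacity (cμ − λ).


Total capacity cμ = 5·22.7 = 113.50/hr
ρ = λ/(cμ) = 104.09/113.50 = 0.9171
Stable ⇔ ρ < 1: YES
Spare capacity = cμ − λ = 113.50 − 104.09 = 9.41/hr

Final: ρ = 0.9171; stable; margin = 9.41/hr


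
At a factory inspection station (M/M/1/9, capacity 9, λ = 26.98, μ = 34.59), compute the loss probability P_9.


ρ = λ/μ = 26.98/34.59 = 0.7800
P_K = (1−ρ)ρ^K/(1−ρ^(K+1)) = (0.2200·0.106862)/(1 − 0.083352)
= 0.023510/0.916648 = 0.025648

Final: 0.025648


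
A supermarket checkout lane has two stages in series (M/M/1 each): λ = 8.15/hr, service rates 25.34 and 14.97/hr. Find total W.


Each node sees arrival rate λ = 8.15/hr (tandem ⇒ throughput preserved).
W₁ = 1/(μ₁−λ) = 1/(25.34−8.15) = 0.05817 hr
W₂ = 1/(μ₂−λ) = 1/(14.97−8.15) = 0.14663 hr
W_total = W₁ + W₂ = 0.05817 + 0.14663 = 0.20480 hr

Final: 0.20480 hr


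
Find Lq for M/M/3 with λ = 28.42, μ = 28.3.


a = λ/μ = 1.0042; ρ = a/3 = 0.3347
P₀ = 0.362027
Lq = P₀·a^c·ρ / (c!·(1−ρ)²) = 0.362027·1.01277·0.3347/(6·0.44256)
= 0.04622

Final: 0.04622


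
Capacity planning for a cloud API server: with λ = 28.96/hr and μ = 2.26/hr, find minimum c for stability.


Stability requires cμ > λ ⇔ c > λ/μ.
λ/μ = 28.96/2.26 = 12.8142
Minimum integer c = ⌊12.8142⌋ + 1 = 13
Check: 13·2.26 = 29.38 > 28.96, while 12·2.26 = 27.12 ≤ 28.96

Final: 13 servers


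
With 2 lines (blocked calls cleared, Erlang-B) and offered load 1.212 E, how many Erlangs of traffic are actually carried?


B(2,1.212) = 0.249272 (Erlang-B)
Carried load = a(1 − B) = 1.212·(1 − 0.249272) = 1.212·0.750728 = 0.9099 E

Final: 0.9099 Erlangs


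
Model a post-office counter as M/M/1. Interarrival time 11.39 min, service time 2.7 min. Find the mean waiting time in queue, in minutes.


λ = 60/11.39 = 5.2678 /hr
μ = 60/2.7 = 22.2222 /hr
ρ = λ/μ = 5.2678/22.2222 = 0.2371
Wq = ρ/(μ−λ) = 0.2371/(22.2222−5.2678) = 0.01398 hr
In minutes: 0.01398·60 = 0.8389 min

Final: 0.8389 min


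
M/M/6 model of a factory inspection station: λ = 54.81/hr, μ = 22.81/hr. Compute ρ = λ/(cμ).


ρ = λ/(cμ) = 54.81/(6·22.81) = 54.81/136.86 = 0.4005

Final: 0.4005


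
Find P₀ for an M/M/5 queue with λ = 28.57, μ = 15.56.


a = λ/μ = 28.57/15.56 = 1.8361; ρ = a/c = 0.3672
Σ_{k=0}^{4} a^k/k! (terms k=0..4) = 1.00000 + 1.83612 + 1.68567 + 1.03169 + 0.47358 = 6.02705
Tail: a^5/(5!(1−ρ)) = 20.86908/(120·0.6328) = 0.27483
P₀ = 1/(6.02705 + 0.27483) = 1/6.30189 = 0.158683

Final: 0.158683


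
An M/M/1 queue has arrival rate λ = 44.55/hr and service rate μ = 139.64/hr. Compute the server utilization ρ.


ρ = λ/μ = 44.55/139.64 = 0.3190

Final: 0.3190


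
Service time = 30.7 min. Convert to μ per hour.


μ = 1/(service time) in consistent units.
1 hour = 60 min, so μ = 60/30.7 = 1.9544 per hour

Final: 1.9544 /hr


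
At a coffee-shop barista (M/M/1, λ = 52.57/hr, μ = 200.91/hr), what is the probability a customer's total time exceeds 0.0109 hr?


W ~ Exponential(μ−λ) for M/M/1.
μ − λ = 200.91 − 52.57 = 148.3400
P(W > t) = e^{−(μ−λ)t} = e^{−1.6169} = 0.198512

Final: 0.198512


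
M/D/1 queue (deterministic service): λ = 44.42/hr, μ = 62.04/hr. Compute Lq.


ρ = 44.42/62.04 = 0.7160
M/D/1: Lq = ρ²/(2(1−ρ)) = 0.5126/(2·0.2840) = 0.90250

Final: 0.90250


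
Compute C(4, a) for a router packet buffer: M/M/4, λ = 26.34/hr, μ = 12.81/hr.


a = λ/μ = 2.0562; ρ = a/4 = 0.5141
P₀ = 0.122671 (from M/M/c formula)
C(c,a) = [a^c/(c!(1−ρ))]·P₀ = [17.87584/(24·0.4859)]·0.122671
= 1.53273·0.122671 = 0.188022

Final: 0.188022


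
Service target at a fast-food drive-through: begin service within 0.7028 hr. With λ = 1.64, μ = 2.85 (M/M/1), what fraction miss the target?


ρ = 1.64/2.85 = 0.5754
P(Wq > t) = ρ·e^{−(μ−λ)t} = 0.5754·e^{−0.8504}
= 0.5754·0.427249 = 0.245856

Final: 0.245856


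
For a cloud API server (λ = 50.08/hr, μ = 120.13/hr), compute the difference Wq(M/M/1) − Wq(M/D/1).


ρ = 50.08/120.13 = 0.4169
Wq(M/M/1) = ρ/(μ−λ) = 0.4169/70.05 = 0.005951 hr
Wq(M/D/1) = ρ/(2(μ−λ)) = 0.002976 hr
Savings = 0.005951 − 0.002976 = 0.002976 hr

Final: 0.002976 hr


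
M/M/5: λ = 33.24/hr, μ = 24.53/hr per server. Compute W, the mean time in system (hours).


a = 1.3551; ρ = 0.2710; P₀ = 0.257691
Lq = P₀·a^c·ρ/(c!(1−ρ)²) = 0.005004
Wq = Lq/λ = 0.005004/33.24 = 0.0001505 hr
W = Wq + 1/μ = 0.0001505 + 0.04077 = 0.04092 hr

Final: 0.04092 hr


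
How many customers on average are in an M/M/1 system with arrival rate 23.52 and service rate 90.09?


ρ = λ/μ = 23.52/90.09 = 0.2611
L = ρ/(1−ρ) = 0.2611/(1 − 0.2611) = 0.2611/0.7389 = 0.3533

Final: 0.3533


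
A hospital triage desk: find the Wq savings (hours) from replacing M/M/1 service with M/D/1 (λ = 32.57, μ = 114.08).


ρ = 32.57/114.08 = 0.2855
Wq(M/M/1) = ρ/(μ−λ) = 0.2855/81.51 = 0.003503 hr
Wq(M/D/1) = ρ/(2(μ−λ)) = 0.001751 hr
Savings = 0.003503 − 0.001751 = 0.001751 hr

Final: 0.001751 hr


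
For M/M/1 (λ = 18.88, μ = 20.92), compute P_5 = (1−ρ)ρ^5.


ρ = 18.88/20.92 = 0.9025
P_n = (1−ρ)·ρ^n = (1 − 0.9025)·0.9025^5 = 0.09751·0.598689 = 0.058381

Final: 0.058381


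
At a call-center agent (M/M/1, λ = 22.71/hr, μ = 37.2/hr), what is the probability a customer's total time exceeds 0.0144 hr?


W ~ Exponential(μ−λ) for M/M/1.
μ − λ = 37.2 − 22.71 = 14.4900
P(W > t) = e^{−(μ−λ)t} = e^{−0.2087} = 0.811674

Final: 0.811674


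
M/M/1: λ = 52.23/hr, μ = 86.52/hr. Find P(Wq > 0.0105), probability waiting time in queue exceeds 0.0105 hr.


ρ = 52.23/86.52 = 0.6037
P(Wq > t) = ρ·e^{−(μ−λ)t} = 0.6037·e^{−0.3600}
= 0.6037·0.697645 = 0.421151

Final: 0.421151


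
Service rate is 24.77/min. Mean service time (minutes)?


Mean service time = 1/μ = 1/24.77 minute = 0.04037 minute
In minutes: 0.04037 × 1 = 0.04037 min

Final: 0.04037 min


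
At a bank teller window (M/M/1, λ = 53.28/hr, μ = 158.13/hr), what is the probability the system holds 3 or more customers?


ρ = 53.28/158.13 = 0.3369
P(N ≥ n) = ρ^n = 0.3369^3 = 0.038252

Final: 0.038252


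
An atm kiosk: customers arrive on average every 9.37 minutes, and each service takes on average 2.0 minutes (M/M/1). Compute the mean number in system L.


λ = 60/9.37 = 6.4034 /hr
μ = 60/2.0 = 30.0000 /hr
ρ = λ/μ = 6.4034/30.0000 = 0.2134
L = ρ/(1−ρ) = 0.2134/0.7866 = 0.2714

Final: 0.2714


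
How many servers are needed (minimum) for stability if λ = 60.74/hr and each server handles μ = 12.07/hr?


Stability requires cμ > λ ⇔ c > λ/μ.
λ/μ = 60.74/12.07 = 5.0323
Minimum integer c = ⌊5.0323⌋ + 1 = 6
Check: 6·12.07 = 72.42 > 60.74, while 5·12.07 = 60.35 ≤ 60.74

Final: 6 servers


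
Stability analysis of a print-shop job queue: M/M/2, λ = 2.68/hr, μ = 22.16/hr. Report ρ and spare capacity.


Total capacity cμ = 2·22.16 = 44.32/hr
ρ = λ/(cμ) = 2.68/44.32 = 0.06047
Stable ⇔ ρ < 1: YES
Spare capacity = cμ − λ = 44.32 − 2.68 = 41.64/hr

Final: ρ = 0.06047; stable; margin = 41.64/hr


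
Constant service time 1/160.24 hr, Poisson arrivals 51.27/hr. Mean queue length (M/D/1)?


ρ = 51.27/160.24 = 0.3200
M/D/1: Lq = ρ²/(2(1−ρ)) = 0.1024/(2·0.6800) = 0.07527

Final: 0.07527


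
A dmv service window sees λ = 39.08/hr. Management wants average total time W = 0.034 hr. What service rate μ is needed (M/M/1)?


W = 1/(μ−λ) ⇒ μ − λ = 1/W = 1/0.034 = 29.4118
μ = λ + 1/W = 39.08 + 29.4118 = 68.4918 per hr

Final: 68.4918 /hr


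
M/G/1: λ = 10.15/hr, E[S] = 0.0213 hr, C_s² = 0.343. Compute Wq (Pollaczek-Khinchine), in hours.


ρ = λ·E[S] = 10.15·0.0213 = 0.2162
E[S²] = E[S]²(1+C_s²) = 0.0213²·(1+0.343) = 0.0006093
Wq = λ·E[S²]/(2(1−ρ)) = 10.15·0.0006093/(2·0.7838) = 0.003945 hr

Final: 0.003945 hr


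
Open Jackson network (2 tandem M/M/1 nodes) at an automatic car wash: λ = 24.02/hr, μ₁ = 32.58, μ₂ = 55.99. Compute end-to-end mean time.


Each node sees arrival rate λ = 24.02/hr (tandem ⇒ throughput preserved).
W₁ = 1/(μ₁−λ) = 1/(32.58−24.02) = 0.11682 hr
W₂ = 1/(μ₂−λ) = 1/(55.99−24.02) = 0.03128 hr
W_total = W₁ + W₂ = 0.11682 + 0.03128 = 0.14810 hr

Final: 0.14810 hr


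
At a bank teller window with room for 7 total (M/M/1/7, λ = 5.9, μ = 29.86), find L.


ρ = 5.9/29.86 = 0.1976
L = ρ[1 − (K+1)ρ^K + Kρ^(K+1)] / [(1−ρ)(1−ρ^(K+1))]
Numerator: 0.1976·(1 − 8·0.00001176 + 7·0.000002323) = 0.197573
Denominator: (0.8024)·(0.999998) = 0.802409
L = 0.197573/0.802409 = 0.2462

Final: 0.2462


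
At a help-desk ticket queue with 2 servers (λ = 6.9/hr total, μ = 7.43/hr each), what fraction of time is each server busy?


ρ = λ/(cμ) = 6.9/(2·7.43) = 6.9/14.86 = 0.4643

Final: 0.4643


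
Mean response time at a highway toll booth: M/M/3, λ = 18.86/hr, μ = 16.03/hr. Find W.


a = 1.1765; ρ = 0.3922; P₀ = 0.301636
Lq = P₀·a^c·ρ/(c!(1−ρ)²) = 0.08692
Wq = Lq/λ = 0.08692/18.86 = 0.004608 hr
W = Wq + 1/μ = 0.004608 + 0.06238 = 0.06699 hr

Final: 0.06699 hr


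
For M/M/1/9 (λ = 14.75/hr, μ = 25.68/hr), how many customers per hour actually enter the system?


ρ = 0.5744; P_K = (1−ρ)ρ^9/(1−ρ^10) = 0.002907
λ_eff = λ(1 − P_K) = 14.75·(1 − 0.002907) = 14.75·0.997093 = 14.7071 /hr

Final: 14.7071 /hr


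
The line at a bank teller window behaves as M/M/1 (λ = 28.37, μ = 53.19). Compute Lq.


ρ = 28.37/53.19 = 0.5334
Lq = ρ²/(1−ρ) = 0.2845/0.4666 = 0.6097

Final: 0.6097


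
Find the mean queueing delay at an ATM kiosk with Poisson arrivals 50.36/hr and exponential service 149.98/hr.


ρ = 50.36/149.98 = 0.3358
Wq = ρ/(μ−λ) = 0.3358/(149.98 − 50.36) = 0.3358/99.62 = 0.003371 hr

Final: 0.003371 hr


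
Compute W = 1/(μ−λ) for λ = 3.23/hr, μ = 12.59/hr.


W = 1/(μ−λ) = 1/(12.59 − 3.23) = 1/9.36 = 0.1068 hr

Final: 0.1068 hr


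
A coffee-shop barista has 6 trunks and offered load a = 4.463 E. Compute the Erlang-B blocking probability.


B(c,a) = (a^c/c!) / Σ_{k=0}^{c} a^k/k!
a^6/6! = 10.975614
Σ terms (k=0..6): 1.00000 + 4.46300 + 9.95918 + 14.81595 + 16.53089 + 14.75547 + 10.97561 = 72.500113
B = 10.975614/72.500113 = 0.151388

Final: 0.151388


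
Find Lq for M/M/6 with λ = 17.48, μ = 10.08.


a = λ/μ = 1.7341; ρ = a/6 = 0.2890
P₀ = 0.176445
Lq = P₀·a^c·ρ / (c!·(1−ρ)²) = 0.176445·27.19477·0.2890/(720·0.50549)
= 0.003810

Final: 0.003810


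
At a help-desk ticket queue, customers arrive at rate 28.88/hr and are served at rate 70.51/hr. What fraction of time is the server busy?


ρ = λ/μ = 28.88/70.51 = 0.4096

Final: 0.4096


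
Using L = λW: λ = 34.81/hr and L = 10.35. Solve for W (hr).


W = L/λ = 10.35/34.81 = 0.2973 hr

Final: 0.2973 hr


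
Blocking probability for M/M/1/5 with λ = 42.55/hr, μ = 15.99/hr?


ρ = λ/μ = 42.55/15.99 = 2.6610
P_K = (1−ρ)ρ^K/(1−ρ^(K+1)) = (-1.6610·133.430620)/(1 − 355.063970)
= -221.633350/-354.063970 = 0.625970

Final: 0.625970


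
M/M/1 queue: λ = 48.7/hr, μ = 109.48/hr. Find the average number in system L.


ρ = λ/μ = 48.7/109.48 = 0.4448
L = ρ/(1−ρ) = 0.4448/(1 − 0.4448) = 0.4448/0.5552 = 0.8013

Final: 0.8013


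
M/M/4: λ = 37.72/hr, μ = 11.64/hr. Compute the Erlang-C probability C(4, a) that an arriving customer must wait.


a = λ/μ = 3.2405; ρ = a/4 = 0.8101
P₀ = 0.025404 (from M/M/c formula)
C(c,a) = [a^c/(c!(1−ρ))]·P₀ = [110.27443/(24·0.1899)]·0.025404
= 24.20050·0.025404 = 0.614800

Final: 0.614800


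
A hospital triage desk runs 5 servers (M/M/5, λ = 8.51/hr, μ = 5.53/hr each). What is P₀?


a = λ/μ = 8.51/5.53 = 1.5389; ρ = a/c = 0.3078
Σ_{k=0}^{4} a^k/k! (terms k=0..4) = 1.00000 + 1.53888 + 1.18407 + 0.60738 + 0.23367 = 4.56401
Tail: a^5/(5!(1−ρ)) = 8.63023/(120·0.6922) = 0.10389
P₀ = 1/(4.56401 + 0.10389) = 1/4.66790 = 0.214229

Final: 0.214229


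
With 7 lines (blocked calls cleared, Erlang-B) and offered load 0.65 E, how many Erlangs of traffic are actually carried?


B(7,0.65) = 0.000005078 (Erlang-B)
Carried load = a(1 − B) = 0.65·(1 − 0.000005078) = 0.65·0.999995 = 0.6500 E

Final: 0.6500 Erlangs


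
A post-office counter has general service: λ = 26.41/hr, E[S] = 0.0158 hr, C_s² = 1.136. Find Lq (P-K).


ρ = λ·E[S] = 26.41·0.0158 = 0.4173
Lq = ρ²(1+C_s²)/(2(1−ρ)) = 0.1741·(1+1.136)/(2·0.5827)
= 0.1741·2.1360/1.1654 = 0.31912

Final: 0.31912


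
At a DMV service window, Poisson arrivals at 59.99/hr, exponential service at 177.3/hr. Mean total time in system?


W = 1/(μ−λ) = 1/(177.3 − 59.99) = 1/117.31 = 0.008524 hr

Final: 0.008524 hr


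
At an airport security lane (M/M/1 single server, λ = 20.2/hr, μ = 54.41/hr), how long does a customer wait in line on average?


ρ = 20.2/54.41 = 0.3713
Wq = ρ/(μ−λ) = 0.3713/(54.41 − 20.2) = 0.3713/34.21 = 0.01085 hr

Final: 0.01085 hr


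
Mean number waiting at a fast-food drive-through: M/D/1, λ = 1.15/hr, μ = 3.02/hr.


ρ = 1.15/3.02 = 0.3808
M/D/1: Lq = ρ²/(2(1−ρ)) = 0.1450/(2·0.6192) = 0.11709

Final: 0.11709


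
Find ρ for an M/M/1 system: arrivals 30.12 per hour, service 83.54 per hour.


ρ = λ/μ = 30.12/83.54 = 0.3605

Final: 0.3605


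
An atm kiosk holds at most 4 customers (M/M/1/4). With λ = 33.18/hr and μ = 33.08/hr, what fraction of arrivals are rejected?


ρ = λ/μ = 33.18/33.08 = 1.0030
P_K = (1−ρ)ρ^K/(1−ρ^(K+1)) = (-0.003023·1.012147)/(1 − 1.015207)
= -0.003060/-0.015207 = 0.201209

Final: 0.201209


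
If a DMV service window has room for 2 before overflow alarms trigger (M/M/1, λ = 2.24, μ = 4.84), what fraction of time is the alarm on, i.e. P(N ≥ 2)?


ρ = 2.24/4.84 = 0.4628
P(N ≥ n) = ρ^n = 0.4628^2 = 0.214193

Final: 0.214193


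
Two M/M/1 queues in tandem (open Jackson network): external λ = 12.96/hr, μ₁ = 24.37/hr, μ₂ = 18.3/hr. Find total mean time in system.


Each node sees arrival rate λ = 12.96/hr (tandem ⇒ throughput preserved).
W₁ = 1/(μ₁−λ) = 1/(24.37−12.96) = 0.08764 hr
W₂ = 1/(μ₂−λ) = 1/(18.3−12.96) = 0.18727 hr
W_total = W₁ + W₂ = 0.08764 + 0.18727 = 0.27491 hr

Final: 0.27491 hr


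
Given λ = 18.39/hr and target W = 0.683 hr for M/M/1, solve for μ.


W = 1/(μ−λ) ⇒ μ − λ = 1/W = 1/0.683 = 1.4641
μ = λ + 1/W = 18.39 + 1.4641 = 19.8541 per hr

Final: 19.8541 /hr


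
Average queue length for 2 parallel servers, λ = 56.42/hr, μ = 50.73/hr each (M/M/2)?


a = λ/μ = 1.1122; ρ = a/2 = 0.5561
P₀ = 0.285280
Lq = P₀·a^c·ρ / (c!·(1−ρ)²) = 0.285280·1.23691·0.5561/(2·0.19706)
= 0.49786

Final: 0.49786


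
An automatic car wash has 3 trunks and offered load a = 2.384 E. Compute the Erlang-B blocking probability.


B(c,a) = (a^c/c!) / Σ_{k=0}^{c} a^k/k!
a^3/3! = 2.258227
Σ terms (k=0..3): 1.00000 + 2.38400 + 2.84173 + 2.25823 = 8.483955
B = 2.258227/8.483955 = 0.266176

Final: 0.266176


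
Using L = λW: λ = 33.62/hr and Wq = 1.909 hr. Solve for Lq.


Lq = λWq = 33.62·1.909 = 64.1806

Final: 64.1806


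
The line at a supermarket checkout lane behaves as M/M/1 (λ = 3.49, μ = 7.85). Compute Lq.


ρ = 3.49/7.85 = 0.4446
Lq = ρ²/(1−ρ) = 0.1977/0.5554 = 0.3559

Final: 0.3559


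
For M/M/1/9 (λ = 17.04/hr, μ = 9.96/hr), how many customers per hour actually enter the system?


ρ = 1.7108; P_K = (1−ρ)ρ^9/(1−ρ^10) = 0.417436
λ_eff = λ(1 − P_K) = 17.04·(1 − 0.417436) = 17.04·0.582564 = 9.9269 /hr

Final: 9.9269 /hr


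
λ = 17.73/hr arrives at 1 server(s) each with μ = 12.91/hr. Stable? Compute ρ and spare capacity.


Total capacity cμ = 1·12.91 = 12.91/hr
ρ = λ/(cμ) = 17.73/12.91 = 1.3734
Stable ⇔ ρ < 1: NO
Spare capacity = cμ − λ = 12.91 − 17.73 = -4.82/hr

Final: ρ = 1.3734; unstable; margin = -4.82/hr


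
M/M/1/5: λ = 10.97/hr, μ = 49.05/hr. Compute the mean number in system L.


ρ = 10.97/49.05 = 0.2236
L = ρ[1 − (K+1)ρ^K + Kρ^(K+1)] / [(1−ρ)(1−ρ^(K+1))]
Numerator: 0.2236·(1 − 6·0.0005595 + 5·0.0001251) = 0.223038
Denominator: (0.7764)·(0.999875) = 0.776254
L = 0.223038/0.776254 = 0.2873

Final: 0.2873


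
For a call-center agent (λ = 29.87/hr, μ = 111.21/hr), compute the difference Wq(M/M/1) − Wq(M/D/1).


ρ = 29.87/111.21 = 0.2686
Wq(M/M/1) = ρ/(μ−λ) = 0.2686/81.34 = 0.003302 hr
Wq(M/D/1) = ρ/(2(μ−λ)) = 0.001651 hr
Savings = 0.003302 − 0.001651 = 0.001651 hr

Final: 0.001651 hr


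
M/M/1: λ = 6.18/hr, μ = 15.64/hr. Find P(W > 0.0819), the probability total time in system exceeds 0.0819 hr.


W ~ Exponential(μ−λ) for M/M/1.
μ − λ = 15.64 − 6.18 = 9.4600
P(W > t) = e^{−(μ−λ)t} = e^{−0.7748} = 0.460808

Final: 0.460808


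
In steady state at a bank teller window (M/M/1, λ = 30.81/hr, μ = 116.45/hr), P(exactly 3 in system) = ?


ρ = 30.81/116.45 = 0.2646
P_n = (1−ρ)·ρ^n = (1 − 0.2646)·0.2646^3 = 0.7354·0.018521 = 0.013621

Final: 0.013621


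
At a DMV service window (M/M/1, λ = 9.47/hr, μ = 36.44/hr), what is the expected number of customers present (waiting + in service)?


ρ = λ/μ = 9.47/36.44 = 0.2599
L = ρ/(1−ρ) = 0.2599/(1 − 0.2599) = 0.2599/0.7401 = 0.3511

Final: 0.3511


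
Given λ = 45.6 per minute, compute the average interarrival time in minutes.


Mean interarrival time = 1/λ = 1/45.6 minute = 0.02193 minute
In minutes: 0.02193 × 1 = 0.02193 min

Final: 0.02193 min


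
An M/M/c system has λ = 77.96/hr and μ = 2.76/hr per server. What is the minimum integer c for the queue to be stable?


Stability requires cμ > λ ⇔ c > λ/μ.
λ/μ = 77.96/2.76 = 28.2464
Minimum integer c = ⌊28.2464⌋ + 1 = 29
Check: 29·2.76 = 80.04 > 77.96, while 28·2.76 = 77.28 ≤ 77.96

Final: 29 servers


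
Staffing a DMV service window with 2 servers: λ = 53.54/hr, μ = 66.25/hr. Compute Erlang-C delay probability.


a = λ/μ = 0.8082; ρ = a/2 = 0.4041
P₀ = 0.424425 (from M/M/c formula)
C(c,a) = [a^c/(c!(1−ρ))]·P₀ = [0.65311/(2·0.5959)]·0.424425
= 0.54798·0.424425 = 0.232576

Final: 0.232576


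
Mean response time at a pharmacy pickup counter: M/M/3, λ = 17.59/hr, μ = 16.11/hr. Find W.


a = 1.0919; ρ = 0.3640; P₀ = 0.330137
Lq = P₀·a^c·ρ/(c!(1−ρ)²) = 0.06444
Wq = Lq/λ = 0.06444/17.59 = 0.003663 hr
W = Wq + 1/μ = 0.003663 + 0.06207 = 0.06574 hr

Final: 0.06574 hr


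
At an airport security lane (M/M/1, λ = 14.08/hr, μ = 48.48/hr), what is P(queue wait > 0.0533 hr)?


ρ = 14.08/48.48 = 0.2904
P(Wq > t) = ρ·e^{−(μ−λ)t} = 0.2904·e^{−1.8335}
= 0.2904·0.159850 = 0.046425

Final: 0.046425


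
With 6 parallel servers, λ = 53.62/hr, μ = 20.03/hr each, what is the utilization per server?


ρ = λ/(cμ) = 53.62/(6·20.03) = 53.62/120.18 = 0.4462

Final: 0.4462


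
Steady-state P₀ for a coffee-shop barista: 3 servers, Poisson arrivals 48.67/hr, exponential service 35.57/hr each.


a = λ/μ = 48.67/35.57 = 1.3683; ρ = a/c = 0.4561
Σ_{k=0}^{2} a^k/k! (terms k=0..2) = 1.00000 + 1.36829 + 0.93611 = 3.30439
Tail: a^3/(3!(1−ρ)) = 2.56172/(6·0.5439) = 0.78498
P₀ = 1/(3.30439 + 0.78498) = 1/4.08937 = 0.244536

Final: 0.244536


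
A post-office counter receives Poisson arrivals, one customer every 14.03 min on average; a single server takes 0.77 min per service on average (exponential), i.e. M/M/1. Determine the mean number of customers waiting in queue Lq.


λ = 60/14.03 = 4.2766 /hr
μ = 60/0.77 = 77.9221 /hr
ρ = λ/μ = 4.2766/77.9221 = 0.05488
Lq = ρ²/(1−ρ) = 0.003012/0.9451 = 0.003187

Final: 0.003187


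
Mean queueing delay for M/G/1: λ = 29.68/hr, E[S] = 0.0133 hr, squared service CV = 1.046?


ρ = λ·E[S] = 29.68·0.0133 = 0.3947
E[S²] = E[S]²(1+C_s²) = 0.0133²·(1+1.046) = 0.0003619
Wq = λ·E[S²]/(2(1−ρ)) = 29.68·0.0003619/(2·0.6053) = 0.008874 hr

Final: 0.008874 hr


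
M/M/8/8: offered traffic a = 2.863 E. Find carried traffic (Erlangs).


B(8,2.863) = 0.006410 (Erlang-B)
Carried load = a(1 − B) = 2.863·(1 − 0.006410) = 2.863·0.993590 = 2.8446 E

Final: 2.8446 Erlangs


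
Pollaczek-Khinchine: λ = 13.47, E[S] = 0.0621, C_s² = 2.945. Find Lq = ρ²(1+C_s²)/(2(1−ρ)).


ρ = λ·E[S] = 13.47·0.0621 = 0.8365
Lq = ρ²(1+C_s²)/(2(1−ρ)) = 0.6997·(1+2.945)/(2·0.1635)
= 0.6997·3.9450/0.3270 = 8.44079

Final: 8.44079


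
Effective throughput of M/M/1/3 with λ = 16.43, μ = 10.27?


ρ = 1.5998; P_K = (1−ρ)ρ^3/(1−ρ^4) = 0.442473
λ_eff = λ(1 − P_K) = 16.43·(1 − 0.442473) = 16.43·0.557527 = 9.1602 /hr

Final: 9.1602 /hr


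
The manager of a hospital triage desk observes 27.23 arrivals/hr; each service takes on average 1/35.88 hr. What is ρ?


ρ = λ/μ = 27.23/35.88 = 0.7589

Final: 0.7589


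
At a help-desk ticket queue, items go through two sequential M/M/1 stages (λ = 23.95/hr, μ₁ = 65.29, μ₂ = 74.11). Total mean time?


Each node sees arrival rate λ = 23.95/hr (tandem ⇒ throughput preserved).
W₁ = 1/(μ₁−λ) = 1/(65.29−23.95) = 0.02419 hr
W₂ = 1/(μ₂−λ) = 1/(74.11−23.95) = 0.01994 hr
W_total = W₁ + W₂ = 0.02419 + 0.01994 = 0.04413 hr

Final: 0.04413 hr


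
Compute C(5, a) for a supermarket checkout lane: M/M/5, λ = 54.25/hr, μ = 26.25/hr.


a = λ/μ = 2.0667; ρ = a/5 = 0.4133
P₀ = 0.125486 (from M/M/c formula)
C(c,a) = [a^c/(c!(1−ρ))]·P₀ = [37.70094/(120·0.5867)]·0.125486
= 0.53552·0.125486 = 0.067201

Final: 0.067201


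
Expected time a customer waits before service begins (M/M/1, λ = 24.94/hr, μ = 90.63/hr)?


ρ = 24.94/90.63 = 0.2752
Wq = ρ/(μ−λ) = 0.2752/(90.63 − 24.94) = 0.2752/65.69 = 0.004189 hr

Final: 0.004189 hr


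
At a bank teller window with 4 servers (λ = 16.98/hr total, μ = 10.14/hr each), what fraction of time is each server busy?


ρ = λ/(cμ) = 16.98/(4·10.14) = 16.98/40.56 = 0.4186

Final: 0.4186


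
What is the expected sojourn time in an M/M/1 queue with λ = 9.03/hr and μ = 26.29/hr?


W = 1/(μ−λ) = 1/(26.29 − 9.03) = 1/17.26 = 0.05794 hr

Final: 0.05794 hr


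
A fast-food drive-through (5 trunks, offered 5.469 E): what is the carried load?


B(5,5.469) = 0.321711 (Erlang-B)
Carried load = a(1 − B) = 5.469·(1 − 0.321711) = 5.469·0.678289 = 3.7096 E

Final: 3.7096 Erlangs


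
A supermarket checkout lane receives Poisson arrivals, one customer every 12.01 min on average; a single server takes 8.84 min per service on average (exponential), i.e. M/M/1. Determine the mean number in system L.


λ = 60/12.01 = 4.9958 /hr
μ = 60/8.84 = 6.7873 /hr
ρ = λ/μ = 4.9958/6.7873 = 0.7361
L = ρ/(1−ρ) = 0.7361/0.2639 = 2.7886

Final: 2.7886


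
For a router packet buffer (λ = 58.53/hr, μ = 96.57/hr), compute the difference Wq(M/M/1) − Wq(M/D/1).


ρ = 58.53/96.57 = 0.6061
Wq(M/M/1) = ρ/(μ−λ) = 0.6061/38.04 = 0.01593 hr
Wq(M/D/1) = ρ/(2(μ−λ)) = 0.007966 hr
Savings = 0.01593 − 0.007966 = 0.007966 hr

Final: 0.007966 hr


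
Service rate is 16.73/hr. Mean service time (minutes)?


Mean service time = 1/μ = 1/16.73 hour = 0.05977 hour
In minutes: 0.05977 × 60 = 3.5864 min

Final: 3.5864 min


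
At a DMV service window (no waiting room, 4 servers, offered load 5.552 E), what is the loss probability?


B(c,a) = (a^c/c!) / Σ_{k=0}^{c} a^k/k!
a^4/4! = 39.590099
Σ terms (k=0..4): 1.00000 + 5.55200 + 15.41235 + 28.52313 + 39.59010 = 90.077577
B = 39.590099/90.077577 = 0.439511

Final: 0.439511


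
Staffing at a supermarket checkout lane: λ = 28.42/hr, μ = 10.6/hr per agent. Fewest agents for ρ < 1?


Stability requires cμ > λ ⇔ c > λ/μ.
λ/μ = 28.42/10.6 = 2.6811
Minimum integer c = ⌊2.6811⌋ + 1 = 3
Check: 3·10.6 = 31.80 > 28.42, while 2·10.6 = 21.20 ≤ 28.42

Final: 3 servers


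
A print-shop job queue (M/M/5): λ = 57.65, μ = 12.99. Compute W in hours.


a = 4.4380; ρ = 0.8876; P₀ = 0.005758
Lq = P₀·a^c·ρ/(c!(1−ρ)²) = 5.80466
Wq = Lq/λ = 5.80466/57.65 = 0.10069 hr
W = Wq + 1/μ = 0.10069 + 0.07698 = 0.17767 hr

Final: 0.17767 hr


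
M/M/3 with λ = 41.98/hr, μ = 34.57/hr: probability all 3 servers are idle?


a = λ/μ = 41.98/34.57 = 1.2143; ρ = a/c = 0.4048
Σ_{k=0}^{2} a^k/k! (terms k=0..2) = 1.00000 + 1.21435 + 0.73732 = 2.95167
Tail: a^3/(3!(1−ρ)) = 1.79073/(6·0.5952) = 0.50142
P₀ = 1/(2.95167 + 0.50142) = 1/3.45309 = 0.289596

Final: 0.289596


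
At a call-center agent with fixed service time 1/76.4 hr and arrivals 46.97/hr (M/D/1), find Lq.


ρ = 46.97/76.4 = 0.6148
M/D/1: Lq = ρ²/(2(1−ρ)) = 0.3780/(2·0.3852) = 0.49060

Final: 0.49060


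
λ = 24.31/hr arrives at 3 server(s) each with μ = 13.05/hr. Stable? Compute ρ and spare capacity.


Total capacity cμ = 3·13.05 = 39.15/hr
ρ = λ/(cμ) = 24.31/39.15 = 0.6209
Stable ⇔ ρ < 1: YES
Spare capacity = cμ − λ = 39.15 − 24.31 = 14.84/hr

Final: ρ = 0.6209; stable; margin = 14.84/hr


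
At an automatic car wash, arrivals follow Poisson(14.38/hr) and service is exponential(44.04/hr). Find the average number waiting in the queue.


ρ = 14.38/44.04 = 0.3265
Lq = ρ²/(1−ρ) = 0.1066/0.6735 = 0.1583

Final: 0.1583


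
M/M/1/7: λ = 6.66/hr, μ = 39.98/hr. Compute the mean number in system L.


ρ = 6.66/39.98 = 0.1666
L = ρ[1 − (K+1)ρ^K + Kρ^(K+1)] / [(1−ρ)(1−ρ^(K+1))]
Numerator: 0.1666·(1 − 8·0.000003560 + 7·0.0000005930) = 0.166579
Denominator: (0.8334)·(0.999999) = 0.833416
L = 0.166579/0.833416 = 0.1999

Final: 0.1999


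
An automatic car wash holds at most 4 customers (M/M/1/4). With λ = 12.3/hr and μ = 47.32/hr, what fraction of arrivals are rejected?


ρ = λ/μ = 12.3/47.32 = 0.2599
P_K = (1−ρ)ρ^K/(1−ρ^(K+1)) = (0.7401·0.004565)/(1 − 0.001187)
= 0.003378/0.998813 = 0.003382

Final: 0.003382


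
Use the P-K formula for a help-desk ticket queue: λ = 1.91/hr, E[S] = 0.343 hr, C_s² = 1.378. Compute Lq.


ρ = λ·E[S] = 1.91·0.343 = 0.6551
Lq = ρ²(1+C_s²)/(2(1−ρ)) = 0.4292·(1+1.378)/(2·0.3449)
= 0.4292·2.3780/0.6897 = 1.47973

Final: 1.47973


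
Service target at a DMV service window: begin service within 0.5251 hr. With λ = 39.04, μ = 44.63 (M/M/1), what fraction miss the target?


ρ = 39.04/44.63 = 0.8747
P(Wq > t) = ρ·e^{−(μ−λ)t} = 0.8747·e^{−2.9353}
= 0.8747·0.053114 = 0.046462

Final: 0.046462


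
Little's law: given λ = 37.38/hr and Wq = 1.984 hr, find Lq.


Lq = λWq = 37.38·1.984 = 74.1619

Final: 74.1619


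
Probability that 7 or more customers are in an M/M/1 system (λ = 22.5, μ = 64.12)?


ρ = 22.5/64.12 = 0.3509
P(N ≥ n) = ρ^n = 0.3509^7 = 0.0006551

Final: 0.0006551


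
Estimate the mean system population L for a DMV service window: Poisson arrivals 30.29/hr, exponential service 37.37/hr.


ρ = λ/μ = 30.29/37.37 = 0.8105
L = ρ/(1−ρ) = 0.8105/(1 − 0.8105) = 0.8105/0.1895 = 4.2782

Final: 4.2782


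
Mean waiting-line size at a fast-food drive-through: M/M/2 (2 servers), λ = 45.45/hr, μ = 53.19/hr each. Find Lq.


a = λ/μ = 0.8545; ρ = a/2 = 0.4272
P₀ = 0.401304
Lq = P₀·a^c·ρ / (c!·(1−ρ)²) = 0.401304·0.73014·0.4272/(2·0.32805)
= 0.19080

Final: 0.19080


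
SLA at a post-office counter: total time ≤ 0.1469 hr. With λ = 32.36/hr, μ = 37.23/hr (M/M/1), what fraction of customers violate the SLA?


W ~ Exponential(μ−λ) for M/M/1.
μ − λ = 37.23 − 32.36 = 4.8700
P(W > t) = e^{−(μ−λ)t} = e^{−0.7154} = 0.488995

Final: 0.488995


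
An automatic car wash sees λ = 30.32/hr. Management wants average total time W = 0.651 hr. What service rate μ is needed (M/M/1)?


W = 1/(μ−λ) ⇒ μ − λ = 1/W = 1/0.651 = 1.5361
μ = λ + 1/W = 30.32 + 1.5361 = 31.8561 per hr

Final: 31.8561 /hr


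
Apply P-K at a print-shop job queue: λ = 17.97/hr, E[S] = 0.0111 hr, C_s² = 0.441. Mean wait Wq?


ρ = λ·E[S] = 17.97·0.0111 = 0.1995
E[S²] = E[S]²(1+C_s²) = 0.0111²·(1+0.441) = 0.0001775
Wq = λ·E[S²]/(2(1−ρ)) = 17.97·0.0001775/(2·0.8005) = 0.001993 hr

Final: 0.001993 hr


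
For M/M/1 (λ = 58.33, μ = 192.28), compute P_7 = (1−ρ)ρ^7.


ρ = 58.33/192.28 = 0.3034
P_n = (1−ρ)·ρ^n = (1 − 0.3034)·0.3034^7 = 0.6966·0.0002364 = 0.0001647

Final: 0.0001647


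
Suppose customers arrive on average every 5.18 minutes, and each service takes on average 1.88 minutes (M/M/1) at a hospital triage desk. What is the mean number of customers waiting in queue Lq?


λ = 60/5.18 = 11.5830 /hr
μ = 60/1.88 = 31.9149 /hr
ρ = λ/μ = 11.5830/31.9149 = 0.3629
Lq = ρ²/(1−ρ) = 0.1317/0.6371 = 0.2068

Final: 0.2068
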